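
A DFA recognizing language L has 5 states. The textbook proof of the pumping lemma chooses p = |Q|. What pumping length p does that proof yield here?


Pumping lemma for regular languages (standard proof):
Take p = |Q|, the number of DFA states.
Any string of length >= |Q| passes through |Q|+1 states while reading its first |Q| symbols,
so by pigeonhole some state repeats, giving the loop that can be pumped.
Here |Q| = 5
Therefore the proof uses p = 5

5


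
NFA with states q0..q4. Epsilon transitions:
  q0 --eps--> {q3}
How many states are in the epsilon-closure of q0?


Starting from q0
Initialize closure = {q0}
Follow epsilon from q0 -> add q3
Final closure: {q0, q3}
Size = 2

2


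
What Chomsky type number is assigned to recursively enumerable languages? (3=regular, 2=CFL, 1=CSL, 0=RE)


Chomsky hierarchy levels:
  Type 3: Regular (DFA/NFA/regex)
  Type 2: Context-free (PDA)
  Type 1: Context-sensitive
  Type 0: Recursively enumerable (TM)
'recursively enumerable' corresponds to Type 0

0


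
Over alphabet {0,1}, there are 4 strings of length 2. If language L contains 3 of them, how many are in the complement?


Alphabet: {0,1}
String length: 2
Total strings of length 2 = 2^2 = 4
Strings in L = 3
Complement = total - |L|
= 4 - 3
= 1

1


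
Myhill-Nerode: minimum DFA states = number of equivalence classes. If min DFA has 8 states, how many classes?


Myhill-Nerode theorem:
Number of equivalence classes = number of states in minimal DFA
Minimal DFA states = 8
Therefore equivalence classes = 8

8


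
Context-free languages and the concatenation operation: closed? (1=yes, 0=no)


CFL closure properties:
  Closed under: union, concatenation, Kleene star
  NOT closed under: intersection, complement
Operation 'concatenation' is in closed list -> Yes (closed)

1


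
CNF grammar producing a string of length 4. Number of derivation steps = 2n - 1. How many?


Chomsky Normal Form derivation:
String length n = 4
Each step either:
  - Splits a nonterminal into two (n-1 such steps)
  - Converts a nonterminal to terminal (n such steps)
Total = (n-1) + n = 2n - 1
= 2(4) - 1
= 8 - 1
= 7

7


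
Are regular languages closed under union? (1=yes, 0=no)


Regular languages are closed under:
- Union (DFA product construction)
- Intersection (DFA product construction)
- Complement (swap accept/reject states)
- Concatenation (NFA construction)
- Kleene star (NFA construction)
union is in this list
Therefore: closed

1


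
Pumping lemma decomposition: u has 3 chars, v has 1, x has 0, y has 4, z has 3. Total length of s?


|s| = |u| + |v| + |x| + |y| + |z|
= 3 + 1 + 0 + 4 + 3
= 4 + 0 + 7
= 4 + 7
= 11

11


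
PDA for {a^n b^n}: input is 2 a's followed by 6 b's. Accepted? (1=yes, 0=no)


Language requires equal numbers of a's and b's
PDA pushes for each 'a', pops for each 'b'
Number of a's = 2
Number of b's = 6
2 != 6 -> Reject

0


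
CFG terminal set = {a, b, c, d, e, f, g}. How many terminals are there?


Terminal symbols: a, b, c, d, e, f, g
Counting each: a (#1), b (#2), c (#3), d (#4), e (#5), f (#6), g (#7)
Total = 7

7


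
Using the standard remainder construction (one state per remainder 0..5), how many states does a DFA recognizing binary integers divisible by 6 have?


Divisibility by 6 is tracked via the remainder mod 6: 0, 1, ..., 5
The construction assigns one state to each remainder
Number of remainders = 6

6


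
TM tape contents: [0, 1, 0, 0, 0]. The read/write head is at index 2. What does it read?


Tape: [0, 1, 0, 0, 0]
Positions: 0 1 2 3 4
Values:    0 1 0 0 0
Head at position 2
tape[2] = 0

0


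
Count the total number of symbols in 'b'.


String: 'b'
Counting characters:
  'b' appears 1 time(s)
Total length = 0 + 1 = 1

1


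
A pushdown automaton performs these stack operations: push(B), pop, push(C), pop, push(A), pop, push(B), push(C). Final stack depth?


Tracing stack operations:
  push(B) -> stack = [B], depth=1
  pop -> removed B, stack = [], depth=0
  push(C) -> stack = [C], depth=1
  pop -> removed C, stack = [], depth=0
  push(A) -> stack = [A], depth=1
  pop -> removed A, stack = [], depth=0
  push(B) -> stack = [B], depth=1
  push(C) -> stack = [B,C], depth=2
Final depth = 2

2


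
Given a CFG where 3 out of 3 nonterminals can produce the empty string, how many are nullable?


Nonterminals: {S, A, B}
A nonterminal is nullable if it can derive epsilon
Counting nullable nonterminals: 3
Total nullable = 3

3


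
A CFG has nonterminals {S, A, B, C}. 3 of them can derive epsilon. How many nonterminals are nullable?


Nonterminals: {S, A, B, C}
A nonterminal is nullable if it can derive epsilon
Counting nullable nonterminals: 3
Total nullable = 3

3


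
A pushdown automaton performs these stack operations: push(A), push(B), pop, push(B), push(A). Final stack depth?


Tracing stack operations:
  push(A) -> stack = [A], depth=1
  push(B) -> stack = [A,B], depth=2
  pop -> removed B, stack = [A], depth=1
  push(B) -> stack = [A,B], depth=2
  push(A) -> stack = [A,B,A], depth=3
Final depth = 3

3


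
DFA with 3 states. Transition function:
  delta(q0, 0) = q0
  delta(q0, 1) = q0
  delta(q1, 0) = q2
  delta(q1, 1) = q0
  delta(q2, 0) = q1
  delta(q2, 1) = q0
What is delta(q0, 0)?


Looking up transition function:
delta(q0, 0) in the table
Row: q0, Column: 0
Result: q0

q0


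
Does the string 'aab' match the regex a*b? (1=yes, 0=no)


Pattern: a*b
String: 'aab'
Pattern requires: zero or more 'a's followed by exactly one 'b'
Found 2 leading 'a's
Remaining: 'b'
Remaining is exactly 'b' -> match
Result: 1

1


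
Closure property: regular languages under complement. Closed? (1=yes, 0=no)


Regular languages are closed under:
- Union (DFA product construction)
- Intersection (DFA product construction)
- Complement (swap accept/reject states)
- Concatenation (NFA construction)
- Kleene star (NFA construction)
complement is in this list
Therefore: closed

1


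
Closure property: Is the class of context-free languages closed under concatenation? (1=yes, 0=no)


CFL closure properties:
  Closed under: union, concatenation, Kleene star
  NOT closed under: intersection, complement
Operation 'concatenation' is in closed list -> Yes (closed)

1


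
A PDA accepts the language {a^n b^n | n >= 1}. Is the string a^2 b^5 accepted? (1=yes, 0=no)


Language requires equal numbers of a's and b's
PDA pushes for each 'a', pops for each 'b'
Number of a's = 2
Number of b's = 5
2 != 5 -> Reject

0


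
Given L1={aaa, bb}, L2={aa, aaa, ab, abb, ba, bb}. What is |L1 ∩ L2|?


L1 = {aaa, bb}
L2 = {aa, aaa, ab, abb, ba, bb}
Checking each string in L1 against L2:
  'aaa': in L2? Yes
  'bb': in L2? Yes
Intersection = {aaa, bb}
|L1 ∩ L2| = 2

2


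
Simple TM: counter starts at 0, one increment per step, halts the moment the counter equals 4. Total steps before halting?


Counter starts at 0. Counting sequence:
  Step 1: counter = 1
  Step 2: counter = 2
  Step 3: counter = 3
  Step 4: counter = 4
Counter reached 4 -> halt
Total steps = 4

4


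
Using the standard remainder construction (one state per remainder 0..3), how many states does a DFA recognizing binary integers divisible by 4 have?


Divisibility by 4 is tracked via the remainder mod 4: 0, 1, ..., 3
The construction assigns one state to each remainder
Number of remainders = 4

4


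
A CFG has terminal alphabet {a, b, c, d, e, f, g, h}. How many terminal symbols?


Terminal symbols: a, b, c, d, e, f, g, h
Counting each: a (#1), b (#2), c (#3), d (#4), e (#5), f (#6), g (#7), h (#8)
Total = 8

8


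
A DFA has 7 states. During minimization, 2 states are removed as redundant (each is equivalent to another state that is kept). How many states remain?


Original DFA: 7 states
Redundant states removed: 2
Minimized states = original - removed
= 7 - 2
= 5

5


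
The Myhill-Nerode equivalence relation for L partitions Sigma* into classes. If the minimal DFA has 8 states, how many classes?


Myhill-Nerode theorem:
Number of equivalence classes = number of states in minimal DFA
Minimal DFA states = 8
Therefore equivalence classes = 8

8


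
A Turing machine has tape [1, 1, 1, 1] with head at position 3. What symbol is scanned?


Tape: [1, 1, 1, 1]
Positions: 0 1 2 3
Values:    1 1 1 1
Head at position 3
tape[3] = 1

1


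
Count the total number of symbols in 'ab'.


String: 'ab'
Counting characters:
  'a' appears 1 time(s)
  'b' appears 1 time(s)
Total length = 1 + 1 = 2

2


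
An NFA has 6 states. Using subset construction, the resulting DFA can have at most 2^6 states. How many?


NFA has 6 states
Subset construction: each DFA state = subset of NFA states
Maximum subsets = 2^6
2^6 = 64

64


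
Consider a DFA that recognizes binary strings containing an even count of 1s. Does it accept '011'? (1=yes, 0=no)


DFA has 2 states: q_even (start, accept=yes) and q_odd
Processing string '011' character by character:
  Position 0: read '0', 1-count=0 -> q_even (no change)
  Position 1: read '1', 1-count=1 -> q_odd
  Position 2: read '1', 1-count=2 -> q_even
Final state: q_even, total 1s = 2 (even); the DFA requires an even count -> accept

1


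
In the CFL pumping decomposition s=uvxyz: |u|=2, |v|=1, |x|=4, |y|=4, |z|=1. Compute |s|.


|s| = |u| + |v| + |x| + |y| + |z|
= 2 + 1 + 4 + 4 + 1
= 3 + 4 + 5
= 7 + 5
= 12

12


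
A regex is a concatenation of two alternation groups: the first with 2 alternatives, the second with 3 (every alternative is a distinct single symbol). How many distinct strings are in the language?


First group: 2 alternatives
Second group: 3 alternatives
Concatenation: each choice from group 1 pairs with each from group 2
Total = 2 x 3 = 6

6


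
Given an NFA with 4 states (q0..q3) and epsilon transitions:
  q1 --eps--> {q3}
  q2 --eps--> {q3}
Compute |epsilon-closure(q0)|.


Starting from q0
Initialize closure = {q0}
q0 has no outgoing epsilon transitions -> nothing to add
Final closure: {q0}
Size = 1

1


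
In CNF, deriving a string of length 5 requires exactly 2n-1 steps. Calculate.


Chomsky Normal Form derivation:
String length n = 5
Each step either:
  - Splits a nonterminal into two (n-1 such steps)
  - Converts a nonterminal to terminal (n such steps)
Total = (n-1) + n = 2n - 1
= 2(5) - 1
= 10 - 1
= 9

9


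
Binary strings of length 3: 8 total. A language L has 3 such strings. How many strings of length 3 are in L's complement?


Alphabet: {0,1}
String length: 3
Total strings of length 3 = 2^3 = 8
Strings in L = 3
Complement = total - |L|
= 8 - 3
= 5

5


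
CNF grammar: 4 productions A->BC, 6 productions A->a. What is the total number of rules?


CNF allows two rule forms:
  A -> BC (binary): 4 rules
  A -> a (terminal): 6 rules
Total = 4 + 6 = 10

10


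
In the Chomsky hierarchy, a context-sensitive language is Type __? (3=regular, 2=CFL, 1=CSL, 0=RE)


Chomsky hierarchy levels:
  Type 3: Regular (DFA/NFA/regex)
  Type 2: Context-free (PDA)
  Type 1: Context-sensitive
  Type 0: Recursively enumerable (TM)
'context-sensitive' corresponds to Type 1

1


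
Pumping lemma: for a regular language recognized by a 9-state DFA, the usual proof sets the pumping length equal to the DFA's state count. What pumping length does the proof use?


Pumping lemma for regular languages (standard proof):
Take p = |Q|, the number of DFA states.
Any string of length >= |Q| passes through |Q|+1 states while reading its first |Q| symbols,
so by pigeonhole some state repeats, giving the loop that can be pumped.
Here |Q| = 9
Therefore the proof uses p = 9

9


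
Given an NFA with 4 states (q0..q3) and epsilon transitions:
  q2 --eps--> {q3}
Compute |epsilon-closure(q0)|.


Starting from q0
Initialize closure = {q0}
q0 has no outgoing epsilon transitions -> nothing to add
Final closure: {q0}
Size = 1

1


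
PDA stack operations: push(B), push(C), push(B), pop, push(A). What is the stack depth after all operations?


Tracing stack operations:
  push(B) -> stack = [B], depth=1
  push(C) -> stack = [B,C], depth=2
  push(B) -> stack = [B,C,B], depth=3
  pop -> removed B, stack = [B,C], depth=2
  push(A) -> stack = [B,C,A], depth=3
Final depth = 3

3


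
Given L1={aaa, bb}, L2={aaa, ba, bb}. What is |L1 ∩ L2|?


L1 = {aaa, bb}
L2 = {aaa, ba, bb}
Checking each string in L1 against L2:
  'aaa': in L2? Yes
  'bb': in L2? Yes
Intersection = {aaa, bb}
|L1 ∩ L2| = 2

2


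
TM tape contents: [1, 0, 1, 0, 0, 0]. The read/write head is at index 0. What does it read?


Tape: [1, 0, 1, 0, 0, 0]
Positions: 0 1 2 3 4 5
Values:    1 0 1 0 0 0
Head at position 0
tape[0] = 1

1


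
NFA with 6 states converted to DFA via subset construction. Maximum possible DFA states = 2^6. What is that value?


NFA has 6 states
Subset construction: each DFA state = subset of NFA states
Maximum subsets = 2^6
2^6 = 64

64


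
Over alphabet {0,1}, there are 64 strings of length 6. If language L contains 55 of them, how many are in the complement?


Alphabet: {0,1}
String length: 6
Total strings of length 6 = 2^6 = 64
Strings in L = 55
Complement = total - |L|
= 64 - 55
= 9

9


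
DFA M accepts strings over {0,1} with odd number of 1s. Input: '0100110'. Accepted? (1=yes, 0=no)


DFA has 2 states: q_even (start, accept=no) and q_odd
Processing string '0100110' character by character:
  Position 0: read '0', 1-count=0 -> q_even (no change)
  Position 1: read '1', 1-count=1 -> q_odd
  Position 2: read '0', 1-count=1 -> q_odd (no change)
  Position 3: read '0', 1-count=1 -> q_odd (no change)
  Position 4: read '1', 1-count=2 -> q_even
  Position 5: read '1', 1-count=3 -> q_odd
  Position 6: read '0', 1-count=3 -> q_odd (no change)
Final state: q_odd, total 1s = 3 (odd); the DFA requires an odd count -> accept

1


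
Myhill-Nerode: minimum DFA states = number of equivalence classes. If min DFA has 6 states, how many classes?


Myhill-Nerode theorem:
Number of equivalence classes = number of states in minimal DFA
Minimal DFA states = 6
Therefore equivalence classes = 6

6


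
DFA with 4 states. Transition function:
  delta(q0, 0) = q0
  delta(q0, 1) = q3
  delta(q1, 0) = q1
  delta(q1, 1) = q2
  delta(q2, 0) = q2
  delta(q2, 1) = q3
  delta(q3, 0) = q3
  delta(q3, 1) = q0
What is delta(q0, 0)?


Looking up transition function:
delta(q0, 0) in the table
Row: q0, Column: 0
Result: q0

q0


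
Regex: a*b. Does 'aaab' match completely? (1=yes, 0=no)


Pattern: a*b
String: 'aaab'
Pattern requires: zero or more 'a's followed by exactly one 'b'
Found 3 leading 'a's
Remaining: 'b'
Remaining is exactly 'b' -> match
Result: 1

1


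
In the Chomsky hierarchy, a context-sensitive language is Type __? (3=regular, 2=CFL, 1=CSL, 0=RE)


Chomsky hierarchy levels:
  Type 3: Regular (DFA/NFA/regex)
  Type 2: Context-free (PDA)
  Type 1: Context-sensitive
  Type 0: Recursively enumerable (TM)
'context-sensitive' corresponds to Type 1

1


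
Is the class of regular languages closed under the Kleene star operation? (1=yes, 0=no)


Regular languages are closed under:
- Union (DFA product construction)
- Intersection (DFA product construction)
- Complement (swap accept/reject states)
- Concatenation (NFA construction)
- Kleene star (NFA construction)
Kleene star is in this list
Therefore: closed

1


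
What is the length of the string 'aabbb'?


String: 'aabbb'
Counting characters:
  'a' appears 2 time(s)
  'b' appears 3 time(s)
Total length = 2 + 3 = 5

5


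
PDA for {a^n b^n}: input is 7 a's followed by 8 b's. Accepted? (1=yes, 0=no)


Language requires equal numbers of a's and b's
PDA pushes for each 'a', pops for each 'b'
Number of a's = 7
Number of b's = 8
7 != 8 -> Reject

0


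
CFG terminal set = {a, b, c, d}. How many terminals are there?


Terminal symbols: a, b, c, d
Counting each: a (#1), b (#2), c (#3), d (#4)
Total = 4

4


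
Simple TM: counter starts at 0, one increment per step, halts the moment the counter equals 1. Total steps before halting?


Counter starts at 0. Counting sequence:
  Step 1: counter = 1
Counter reached 1 -> halt
Total steps = 1

1


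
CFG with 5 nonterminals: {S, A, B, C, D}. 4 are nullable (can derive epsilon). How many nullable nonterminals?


Nonterminals: {S, A, B, C, D}
A nonterminal is nullable if it can derive epsilon
Counting nullable nonterminals: 4
Total nullable = 4

4


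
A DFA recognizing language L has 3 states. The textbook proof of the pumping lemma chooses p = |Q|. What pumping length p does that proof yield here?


Pumping lemma for regular languages (standard proof):
Take p = |Q|, the number of DFA states.
Any string of length >= |Q| passes through |Q|+1 states while reading its first |Q| symbols,
so by pigeonhole some state repeats, giving the loop that can be pumped.
Here |Q| = 3
Therefore the proof uses p = 3

3


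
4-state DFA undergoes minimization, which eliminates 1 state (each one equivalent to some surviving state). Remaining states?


Original DFA: 4 states
Redundant states removed: 1
Minimized states = original - removed
= 4 - 1
= 3

3


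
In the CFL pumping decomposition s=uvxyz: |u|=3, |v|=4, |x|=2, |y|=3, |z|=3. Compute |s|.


|s| = |u| + |v| + |x| + |y| + |z|
= 3 + 4 + 2 + 3 + 3
= 7 + 2 + 6
= 9 + 6
= 15

15


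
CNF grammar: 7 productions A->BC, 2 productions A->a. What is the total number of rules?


CNF allows two rule forms:
  A -> BC (binary): 7 rules
  A -> a (terminal): 2 rules
Total = 7 + 2 = 9

9


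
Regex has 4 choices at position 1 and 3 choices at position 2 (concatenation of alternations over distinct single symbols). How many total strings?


First group: 4 alternatives
Second group: 3 alternatives
Concatenation: each choice from group 1 pairs with each from group 2
Total = 4 x 3 = 12

12


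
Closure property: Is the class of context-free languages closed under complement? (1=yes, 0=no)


CFL closure properties:
  Closed under: union, concatenation, Kleene star
  NOT closed under: intersection, complement
Operation 'complement' is in not-closed list -> No (not closed)

0


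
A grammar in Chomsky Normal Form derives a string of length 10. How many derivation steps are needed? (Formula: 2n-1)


Chomsky Normal Form derivation:
String length n = 10
Each step either:
  - Splits a nonterminal into two (n-1 such steps)
  - Converts a nonterminal to terminal (n such steps)
Total = (n-1) + n = 2n - 1
= 2(10) - 1
= 20 - 1
= 19

19


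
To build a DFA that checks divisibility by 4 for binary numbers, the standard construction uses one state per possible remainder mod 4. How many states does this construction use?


Divisibility by 4 is tracked via the remainder mod 4: 0, 1, ..., 3
The construction assigns one state to each remainder
Number of remainders = 4

4


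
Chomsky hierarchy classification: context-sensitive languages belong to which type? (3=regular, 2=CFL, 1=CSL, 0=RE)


Chomsky hierarchy levels:
  Type 3: Regular (DFA/NFA/regex)
  Type 2: Context-free (PDA)
  Type 1: Context-sensitive
  Type 0: Recursively enumerable (TM)
'context-sensitive' corresponds to Type 1

1


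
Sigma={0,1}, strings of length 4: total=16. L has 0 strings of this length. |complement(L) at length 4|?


Alphabet: {0,1}
String length: 4
Total strings of length 4 = 2^4 = 16
Strings in L = 0
Complement = total - |L|
= 16 - 0
= 16

16


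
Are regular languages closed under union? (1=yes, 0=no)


Regular languages are closed under all standard operations:
- Union: Yes (product construction)
- Intersection: Yes (product construction)
- Complement: Yes (swap accept/reject)
- Concatenation: Yes (NFA construction)
Operation: union -> Closed

1


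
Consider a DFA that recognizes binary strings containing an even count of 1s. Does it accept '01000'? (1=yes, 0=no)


DFA has 2 states: q_even (start, accept=yes) and q_odd
Processing string '01000' character by character:
  Position 0: read '0', 1-count=0 -> q_even (no change)
  Position 1: read '1', 1-count=1 -> q_odd
  Position 2: read '0', 1-count=1 -> q_odd (no change)
  Position 3: read '0', 1-count=1 -> q_odd (no change)
  Position 4: read '0', 1-count=1 -> q_odd (no change)
Final state: q_odd, total 1s = 1 (odd); the DFA requires an even count -> reject

0


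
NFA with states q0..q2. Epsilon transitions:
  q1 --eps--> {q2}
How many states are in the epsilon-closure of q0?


Starting from q0
Initialize closure = {q0}
q0 has no outgoing epsilon transitions -> nothing to add
Final closure: {q0}
Size = 1

1


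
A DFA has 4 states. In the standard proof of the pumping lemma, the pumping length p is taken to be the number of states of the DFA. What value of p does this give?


Pumping lemma for regular languages (standard proof):
Take p = |Q|, the number of DFA states.
Any string of length >= |Q| passes through |Q|+1 states while reading its first |Q| symbols,
so by pigeonhole some state repeats, giving the loop that can be pumped.
Here |Q| = 4
Therefore the proof uses p = 4

4


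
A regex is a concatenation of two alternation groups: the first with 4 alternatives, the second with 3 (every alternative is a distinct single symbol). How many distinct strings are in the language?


First group: 4 alternatives
Second group: 3 alternatives
Concatenation: each choice from group 1 pairs with each from group 2
Total = 4 x 3 = 12

12


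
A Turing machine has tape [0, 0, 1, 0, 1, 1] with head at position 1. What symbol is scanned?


Tape: [0, 0, 1, 0, 1, 1]
Positions: 0 1 2 3 4 5
Values:    0 0 1 0 1 1
Head at position 1
tape[1] = 0

0


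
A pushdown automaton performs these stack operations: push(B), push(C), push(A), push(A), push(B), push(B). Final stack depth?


Tracing stack operations:
  push(B) -> stack = [B], depth=1
  push(C) -> stack = [B,C], depth=2
  push(A) -> stack = [B,C,A], depth=3
  push(A) -> stack = [B,C,A,A], depth=4
  push(B) -> stack = [B,C,A,A,B], depth=5
  push(B) -> stack = [B,C,A,A,B,B], depth=6
Final depth = 6

6


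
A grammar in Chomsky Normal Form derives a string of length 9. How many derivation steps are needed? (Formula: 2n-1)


Chomsky Normal Form derivation:
String length n = 9
Each step either:
  - Splits a nonterminal into two (n-1 such steps)
  - Converts a nonterminal to terminal (n such steps)
Total = (n-1) + n = 2n - 1
= 2(9) - 1
= 18 - 1
= 17

17


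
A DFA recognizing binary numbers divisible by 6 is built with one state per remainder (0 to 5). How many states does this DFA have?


Divisibility by 6 is tracked via the remainder mod 6: 0, 1, ..., 5
The construction assigns one state to each remainder
Number of remainders = 6

6


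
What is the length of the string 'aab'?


String: 'aab'
Counting characters:
  'a' appears 2 time(s)
  'b' appears 1 time(s)
Total length = 2 + 1 = 3

3


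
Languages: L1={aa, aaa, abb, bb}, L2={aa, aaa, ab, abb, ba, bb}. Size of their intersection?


L1 = {aa, aaa, abb, bb}
L2 = {aa, aaa, ab, abb, ba, bb}
Checking each string in L1 against L2:
  'aa': in L2? Yes
  'aaa': in L2? Yes
  'abb': in L2? Yes
  'bb': in L2? Yes
Intersection = {aa, aaa, abb, bb}
|L1 ∩ L2| = 4

4


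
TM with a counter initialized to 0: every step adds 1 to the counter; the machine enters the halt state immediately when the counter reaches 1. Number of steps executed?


Counter starts at 0. Counting sequence:
  Step 1: counter = 1
Counter reached 1 -> halt
Total steps = 1

1


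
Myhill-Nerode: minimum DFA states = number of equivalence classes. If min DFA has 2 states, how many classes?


Myhill-Nerode theorem:
Number of equivalence classes = number of states in minimal DFA
Minimal DFA states = 2
Therefore equivalence classes = 2

2


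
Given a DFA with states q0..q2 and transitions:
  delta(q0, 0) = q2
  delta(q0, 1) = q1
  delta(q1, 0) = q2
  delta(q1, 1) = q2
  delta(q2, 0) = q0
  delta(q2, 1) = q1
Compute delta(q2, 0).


Looking up transition function:
delta(q2, 0) in the table
Row: q2, Column: 0
Result: q0

q0


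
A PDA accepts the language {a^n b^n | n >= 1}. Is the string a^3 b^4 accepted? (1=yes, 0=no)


Language requires equal numbers of a's and b's
PDA pushes for each 'a', pops for each 'b'
Number of a's = 3
Number of b's = 4
3 != 4 -> Reject

0


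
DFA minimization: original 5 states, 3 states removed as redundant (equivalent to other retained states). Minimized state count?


Original DFA: 5 states
Redundant states removed: 3
Minimized states = original - removed
= 5 - 3
= 2

2


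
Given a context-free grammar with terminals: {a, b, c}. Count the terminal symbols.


Terminal symbols: a, b, c
Counting each: a (#1), b (#2), c (#3)
Total = 3

3


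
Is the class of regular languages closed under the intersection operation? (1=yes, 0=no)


Regular languages are closed under:
- Union (DFA product construction)
- Intersection (DFA product construction)
- Complement (swap accept/reject states)
- Concatenation (NFA construction)
- Kleene star (NFA construction)
intersection is in this list
Therefore: closed

1


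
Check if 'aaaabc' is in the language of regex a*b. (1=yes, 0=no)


Pattern: a*b
String: 'aaaabc'
Pattern requires: zero or more 'a's followed by exactly one 'b'
Found 4 leading 'a's
Remaining: 'bc'
Remaining is not 'b' -> no match
Result: 0

0


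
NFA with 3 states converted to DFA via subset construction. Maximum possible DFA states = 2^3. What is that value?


NFA has 3 states
Subset construction: each DFA state = subset of NFA states
Maximum subsets = 2^3
2^3 = 8

8


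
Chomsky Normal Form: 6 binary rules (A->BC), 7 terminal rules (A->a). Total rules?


CNF allows two rule forms:
  A -> BC (binary): 6 rules
  A -> a (terminal): 7 rules
Total = 6 + 7 = 13

13


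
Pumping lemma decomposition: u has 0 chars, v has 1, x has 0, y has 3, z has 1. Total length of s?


|s| = |u| + |v| + |x| + |y| + |z|
= 0 + 1 + 0 + 3 + 1
= 1 + 0 + 4
= 1 + 4
= 5

5


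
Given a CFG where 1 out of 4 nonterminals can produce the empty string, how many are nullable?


Nonterminals: {S, A, B, C}
A nonterminal is nullable if it can derive epsilon
Counting nullable nonterminals: 1
Total nullable = 1

1


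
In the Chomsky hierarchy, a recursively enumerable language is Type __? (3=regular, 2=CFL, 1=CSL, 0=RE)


Chomsky hierarchy levels:
  Type 3: Regular (DFA/NFA/regex)
  Type 2: Context-free (PDA)
  Type 1: Context-sensitive
  Type 0: Recursively enumerable (TM)
'recursively enumerable' corresponds to Type 0

0


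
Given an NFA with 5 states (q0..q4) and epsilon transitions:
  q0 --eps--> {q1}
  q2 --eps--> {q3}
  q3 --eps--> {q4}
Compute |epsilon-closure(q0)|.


Starting from q0
Initialize closure = {q0}
Follow epsilon from q0 -> add q1
Final closure: {q0, q1}
Size = 2

2


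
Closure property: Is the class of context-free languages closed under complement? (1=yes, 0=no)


CFL closure properties:
  Closed under: union, concatenation, Kleene star
  NOT closed under: intersection, complement
Operation 'complement' is in not-closed list -> No (not closed)

0


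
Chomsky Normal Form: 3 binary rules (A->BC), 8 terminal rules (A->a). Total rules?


CNF allows two rule forms:
  A -> BC (binary): 3 rules
  A -> a (terminal): 8 rules
Total = 3 + 8 = 11

11


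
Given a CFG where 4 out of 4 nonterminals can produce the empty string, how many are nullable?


Nonterminals: {S, A, B, C}
A nonterminal is nullable if it can derive epsilon
Counting nullable nonterminals: 4
Total nullable = 4

4


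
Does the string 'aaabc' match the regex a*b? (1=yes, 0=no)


Pattern: a*b
String: 'aaabc'
Pattern requires: zero or more 'a's followed by exactly one 'b'
Found 3 leading 'a's
Remaining: 'bc'
Remaining is not 'b' -> no match
Result: 0

0


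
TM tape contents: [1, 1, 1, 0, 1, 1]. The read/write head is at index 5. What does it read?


Tape: [1, 1, 1, 0, 1, 1]
Positions: 0 1 2 3 4 5
Values:    1 1 1 0 1 1
Head at position 5
tape[5] = 1

1


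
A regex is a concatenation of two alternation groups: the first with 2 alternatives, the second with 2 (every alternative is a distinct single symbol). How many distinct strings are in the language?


First group: 2 alternatives
Second group: 2 alternatives
Concatenation: each choice from group 1 pairs with each from group 2
Total = 2 x 2 = 4

4


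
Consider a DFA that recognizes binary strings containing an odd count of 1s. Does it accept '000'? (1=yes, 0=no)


DFA has 2 states: q_even (start, accept=no) and q_odd
Processing string '000' character by character:
  Position 0: read '0', 1-count=0 -> q_even (no change)
  Position 1: read '0', 1-count=0 -> q_even (no change)
  Position 2: read '0', 1-count=0 -> q_even (no change)
Final state: q_even, total 1s = 0 (even); the DFA requires an odd count -> reject

0


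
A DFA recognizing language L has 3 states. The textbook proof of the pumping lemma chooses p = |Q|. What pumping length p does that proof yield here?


Pumping lemma for regular languages (standard proof):
Take p = |Q|, the number of DFA states.
Any string of length >= |Q| passes through |Q|+1 states while reading its first |Q| symbols,
so by pigeonhole some state repeats, giving the loop that can be pumped.
Here |Q| = 3
Therefore the proof uses p = 3

3


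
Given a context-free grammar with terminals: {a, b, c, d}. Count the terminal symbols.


Terminal symbols: a, b, c, d
Counting each: a (#1), b (#2), c (#3), d (#4)
Total = 4

4


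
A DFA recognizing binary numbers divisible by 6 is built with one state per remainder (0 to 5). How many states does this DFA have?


Divisibility by 6 is tracked via the remainder mod 6: 0, 1, ..., 5
The construction assigns one state to each remainder
Number of remainders = 6

6


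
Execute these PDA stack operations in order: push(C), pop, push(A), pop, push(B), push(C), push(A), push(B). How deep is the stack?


Tracing stack operations:
  push(C) -> stack = [C], depth=1
  pop -> removed C, stack = [], depth=0
  push(A) -> stack = [A], depth=1
  pop -> removed A, stack = [], depth=0
  push(B) -> stack = [B], depth=1
  push(C) -> stack = [B,C], depth=2
  push(A) -> stack = [B,C,A], depth=3
  push(B) -> stack = [B,C,A,B], depth=4
Final depth = 4

4


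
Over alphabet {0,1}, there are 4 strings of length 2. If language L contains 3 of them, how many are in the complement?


Alphabet: {0,1}
String length: 2
Total strings of length 2 = 2^2 = 4
Strings in L = 3
Complement = total - |L|
= 4 - 3
= 1

1


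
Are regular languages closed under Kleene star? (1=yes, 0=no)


Regular languages are closed under:
- Union (DFA product construction)
- Intersection (DFA product construction)
- Complement (swap accept/reject states)
- Concatenation (NFA construction)
- Kleene star (NFA construction)
Kleene star is in this list
Therefore: closed

1


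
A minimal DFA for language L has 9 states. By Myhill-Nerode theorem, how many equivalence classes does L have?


Myhill-Nerode theorem:
Number of equivalence classes = number of states in minimal DFA
Minimal DFA states = 9
Therefore equivalence classes = 9

9


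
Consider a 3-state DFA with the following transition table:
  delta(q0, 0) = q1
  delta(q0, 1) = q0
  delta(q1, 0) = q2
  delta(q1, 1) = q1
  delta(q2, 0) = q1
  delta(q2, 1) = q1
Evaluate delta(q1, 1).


Looking up transition function:
delta(q1, 1) in the table
Row: q1, Column: 1
Result: q1

q1


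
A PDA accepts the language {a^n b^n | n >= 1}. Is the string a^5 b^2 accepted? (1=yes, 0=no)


Language requires equal numbers of a's and b's
PDA pushes for each 'a', pops for each 'b'
Number of a's = 5
Number of b's = 2
5 != 2 -> Reject

0


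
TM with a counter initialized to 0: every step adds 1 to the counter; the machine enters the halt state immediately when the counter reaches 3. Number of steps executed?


Counter starts at 0. Counting sequence:
  Step 1: counter = 1
  Step 2: counter = 2
  Step 3: counter = 3
Counter reached 3 -> halt
Total steps = 3

3


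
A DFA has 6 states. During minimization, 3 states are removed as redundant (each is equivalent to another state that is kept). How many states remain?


Original DFA: 6 states
Redundant states removed: 3
Minimized states = original - removed
= 6 - 3
= 3

3


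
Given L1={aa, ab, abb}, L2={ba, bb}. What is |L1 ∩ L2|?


L1 = {aa, ab, abb}
L2 = {ba, bb}
Checking each string in L1 against L2:
  'aa': in L2? No
  'ab': in L2? No
  'abb': in L2? No
Intersection = {}
|L1 ∩ L2| = 0

0


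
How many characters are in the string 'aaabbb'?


String: 'aaabbb'
Counting characters:
  'a' appears 3 time(s)
  'b' appears 3 time(s)
Total length = 3 + 3 = 6

6


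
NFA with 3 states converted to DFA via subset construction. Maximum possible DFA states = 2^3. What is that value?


NFA has 3 states
Subset construction: each DFA state = subset of NFA states
Maximum subsets = 2^3
2^3 = 8

8


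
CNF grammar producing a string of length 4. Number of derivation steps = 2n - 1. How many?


Chomsky Normal Form derivation:
String length n = 4
Each step either:
  - Splits a nonterminal into two (n-1 such steps)
  - Converts a nonterminal to terminal (n such steps)
Total = (n-1) + n = 2n - 1
= 2(4) - 1
= 8 - 1
= 7

7


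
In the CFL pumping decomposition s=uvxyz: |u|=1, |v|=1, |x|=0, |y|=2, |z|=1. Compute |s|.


|s| = |u| + |v| + |x| + |y| + |z|
= 1 + 1 + 0 + 2 + 1
= 2 + 0 + 3
= 2 + 3
= 5

5


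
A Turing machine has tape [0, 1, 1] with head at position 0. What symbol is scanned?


Tape: [0, 1, 1]
Positions: 0 1 2
Values:    0 1 1
Head at position 0
tape[0] = 0

0


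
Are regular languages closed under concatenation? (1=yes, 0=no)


Regular languages are closed under all standard operations:
- Union: Yes (product construction)
- Intersection: Yes (product construction)
- Complement: Yes (swap accept/reject)
- Concatenation: Yes (NFA construction)
Operation: concatenation -> Closed

1


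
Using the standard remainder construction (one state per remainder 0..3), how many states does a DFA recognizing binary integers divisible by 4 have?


Divisibility by 4 is tracked via the remainder mod 4: 0, 1, ..., 3
The construction assigns one state to each remainder
Number of remainders = 4

4


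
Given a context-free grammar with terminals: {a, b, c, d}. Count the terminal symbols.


Terminal symbols: a, b, c, d
Counting each: a (#1), b (#2), c (#3), d (#4)
Total = 4

4


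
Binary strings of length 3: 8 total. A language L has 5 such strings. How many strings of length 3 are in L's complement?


Alphabet: {0,1}
String length: 3
Total strings of length 3 = 2^3 = 8
Strings in L = 5
Complement = total - |L|
= 8 - 5
= 3

3


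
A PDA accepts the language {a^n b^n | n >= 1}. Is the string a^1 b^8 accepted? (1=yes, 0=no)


Language requires equal numbers of a's and b's
PDA pushes for each 'a', pops for each 'b'
Number of a's = 1
Number of b's = 8
1 != 8 -> Reject

0


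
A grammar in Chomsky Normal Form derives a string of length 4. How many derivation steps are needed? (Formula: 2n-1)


Chomsky Normal Form derivation:
String length n = 4
Each step either:
  - Splits a nonterminal into two (n-1 such steps)
  - Converts a nonterminal to terminal (n such steps)
Total = (n-1) + n = 2n - 1
= 2(4) - 1
= 8 - 1
= 7

7


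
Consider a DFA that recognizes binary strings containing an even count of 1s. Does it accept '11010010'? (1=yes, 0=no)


DFA has 2 states: q_even (start, accept=yes) and q_odd
Processing string '11010010' character by character:
  Position 0: read '1', 1-count=1 -> q_odd
  Position 1: read '1', 1-count=2 -> q_even
  Position 2: read '0', 1-count=2 -> q_even (no change)
  Position 3: read '1', 1-count=3 -> q_odd
  Position 4: read '0', 1-count=3 -> q_odd (no change)
  Position 5: read '0', 1-count=3 -> q_odd (no change)
  Position 6: read '1', 1-count=4 -> q_even
  Position 7: read '0', 1-count=4 -> q_even (no change)
Final state: q_even, total 1s = 4 (even); the DFA requires an even count -> accept

1


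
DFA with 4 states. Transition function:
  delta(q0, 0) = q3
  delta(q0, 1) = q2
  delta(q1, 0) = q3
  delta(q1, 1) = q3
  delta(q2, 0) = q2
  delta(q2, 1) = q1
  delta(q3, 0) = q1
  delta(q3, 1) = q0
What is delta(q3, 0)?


Looking up transition function:
delta(q3, 0) in the table
Row: q3, Column: 0
Result: q1

q1


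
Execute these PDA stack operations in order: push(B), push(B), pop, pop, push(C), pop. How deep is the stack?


Tracing stack operations:
  push(B) -> stack = [B], depth=1
  push(B) -> stack = [B,B], depth=2
  pop -> removed B, stack = [B], depth=1
  pop -> removed B, stack = [], depth=0
  push(C) -> stack = [C], depth=1
  pop -> removed C, stack = [], depth=0
Final depth = 0

0


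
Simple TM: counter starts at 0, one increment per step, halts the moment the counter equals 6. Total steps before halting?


Counter starts at 0. Counting sequence:
  Step 1: counter = 1
  Step 2: counter = 2
  Step 3: counter = 3
  Step 4: counter = 4
  Step 5: counter = 5
  Step 6: counter = 6
Counter reached 6 -> halt
Total steps = 6

6


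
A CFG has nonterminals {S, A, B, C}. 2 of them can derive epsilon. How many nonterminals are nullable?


Nonterminals: {S, A, B, C}
A nonterminal is nullable if it can derive epsilon
Counting nullable nonterminals: 2
Total nullable = 2

2


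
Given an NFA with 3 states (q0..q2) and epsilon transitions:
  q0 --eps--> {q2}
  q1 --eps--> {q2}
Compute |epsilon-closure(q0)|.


Starting from q0
Initialize closure = {q0}
Follow epsilon from q0 -> add q2
Final closure: {q0, q2}
Size = 2

2


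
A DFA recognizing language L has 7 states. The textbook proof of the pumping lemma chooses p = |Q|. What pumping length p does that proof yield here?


Pumping lemma for regular languages (standard proof):
Take p = |Q|, the number of DFA states.
Any string of length >= |Q| passes through |Q|+1 states while reading its first |Q| symbols,
so by pigeonhole some state repeats, giving the loop that can be pumped.
Here |Q| = 7
Therefore the proof uses p = 7

7


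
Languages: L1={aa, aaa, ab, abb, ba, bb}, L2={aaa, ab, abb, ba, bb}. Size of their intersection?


L1 = {aa, aaa, ab, abb, ba, bb}
L2 = {aaa, ab, abb, ba, bb}
Checking each string in L1 against L2:
  'aa': in L2? No
  'aaa': in L2? Yes
  'ab': in L2? Yes
  'abb': in L2? Yes
  'ba': in L2? Yes
  'bb': in L2? Yes
Intersection = {aaa, ab, abb, ba, bb}
|L1 ∩ L2| = 5

5


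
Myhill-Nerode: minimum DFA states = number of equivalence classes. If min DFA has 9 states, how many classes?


Myhill-Nerode theorem:
Number of equivalence classes = number of states in minimal DFA
Minimal DFA states = 9
Therefore equivalence classes = 9

9


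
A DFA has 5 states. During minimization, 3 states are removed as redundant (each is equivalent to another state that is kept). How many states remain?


Original DFA: 5 states
Redundant states removed: 3
Minimized states = original - removed
= 5 - 3
= 2

2


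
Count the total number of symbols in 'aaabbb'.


String: 'aaabbb'
Counting characters:
  'a' appears 3 time(s)
  'b' appears 3 time(s)
Total length = 3 + 3 = 6

6


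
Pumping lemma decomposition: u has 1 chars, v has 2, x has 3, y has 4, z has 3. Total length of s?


|s| = |u| + |v| + |x| + |y| + |z|
= 1 + 2 + 3 + 4 + 3
= 3 + 3 + 7
= 6 + 7
= 13

13


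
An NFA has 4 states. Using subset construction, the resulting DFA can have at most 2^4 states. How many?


NFA has 4 states
Subset construction: each DFA state = subset of NFA states
Maximum subsets = 2^4
2^4 = 16

16


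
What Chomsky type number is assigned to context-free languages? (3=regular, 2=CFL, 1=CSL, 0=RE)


Chomsky hierarchy levels:
  Type 3: Regular (DFA/NFA/regex)
  Type 2: Context-free (PDA)
  Type 1: Context-sensitive
  Type 0: Recursively enumerable (TM)
'context-free' corresponds to Type 2

2
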